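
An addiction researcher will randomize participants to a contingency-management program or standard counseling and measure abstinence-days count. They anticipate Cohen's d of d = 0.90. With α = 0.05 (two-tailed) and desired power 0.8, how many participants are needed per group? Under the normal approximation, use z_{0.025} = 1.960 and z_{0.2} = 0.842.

For two independent groups with equal n: n = 2·((z_{α/2} + z_β) / d)².
z_{α/2} + z_β = 1.960 + 0.842 = 2.802.
n = 2 × (2.802 / 0.90)² = 2 × 3.113² = 2 × 9.69 = 19.4.
Round up to the next whole participant.

n = 20 per group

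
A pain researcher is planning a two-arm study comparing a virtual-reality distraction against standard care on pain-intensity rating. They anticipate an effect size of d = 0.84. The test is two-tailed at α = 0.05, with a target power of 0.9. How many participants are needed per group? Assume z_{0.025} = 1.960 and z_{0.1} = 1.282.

For two independent groups with equal n: n = 2·((z_{α/2} + z_β) / d)².
z_{α/2} + z_β = 1.960 + 1.282 = 3.242.
n = 2 × (3.242 / 0.84)² = 2 × 3.860² = 2 × 14.90 = 29.8.
Round up to the next whole participant.

n = 30 per group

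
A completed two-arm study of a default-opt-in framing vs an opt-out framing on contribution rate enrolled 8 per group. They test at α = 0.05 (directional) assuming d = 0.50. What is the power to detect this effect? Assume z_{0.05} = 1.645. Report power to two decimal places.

power ≈ 0.26

For two equal groups, power = Φ(d·√(n/2) − z_{α}).
d·√(n/2) = 0.50 × √(8/2) = 0.50 × 2.000 = 1.000.
z_β = 1.000 − 1.645 = -0.645.
Power = Φ(-0.645) = 0.259.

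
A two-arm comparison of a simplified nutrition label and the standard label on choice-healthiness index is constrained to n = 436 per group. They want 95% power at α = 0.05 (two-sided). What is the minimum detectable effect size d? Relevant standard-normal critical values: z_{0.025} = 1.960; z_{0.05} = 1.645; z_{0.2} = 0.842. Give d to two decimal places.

d_min ≈ 0.24

For two independent groups of n = 436 each: d_min = (z_{α/2} + z_β)·√(2/n).
z-sum = 1.960 + 1.645 = 3.605.
d_min = 3.605 × √(2/436) = 3.605 × 0.0677 = 0.244.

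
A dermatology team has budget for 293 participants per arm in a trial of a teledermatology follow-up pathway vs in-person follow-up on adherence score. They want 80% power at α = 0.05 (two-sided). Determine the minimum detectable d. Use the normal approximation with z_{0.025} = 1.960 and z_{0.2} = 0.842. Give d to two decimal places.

For two independent groups of n = 293 each: d_min = (z_{α/2} + z_β)·√(2/n).
z-sum = 1.960 + 0.842 = 2.802.
d_min = 2.802 × √(2/293) = 2.802 × 0.0826 = 0.231.

d_min ≈ 0.23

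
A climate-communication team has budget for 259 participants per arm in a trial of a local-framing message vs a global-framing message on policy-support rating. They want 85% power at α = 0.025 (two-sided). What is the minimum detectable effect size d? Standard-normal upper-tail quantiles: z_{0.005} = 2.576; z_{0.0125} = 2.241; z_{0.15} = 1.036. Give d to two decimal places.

d_min ≈ 0.29

For two independent groups of n = 259 each: d_min = (z_{α/2} + z_β)·√(2/n).
z-sum = 2.241 + 1.036 = 3.277.
d_min = 3.277 × √(2/259) = 3.277 × 0.0879 = 0.288.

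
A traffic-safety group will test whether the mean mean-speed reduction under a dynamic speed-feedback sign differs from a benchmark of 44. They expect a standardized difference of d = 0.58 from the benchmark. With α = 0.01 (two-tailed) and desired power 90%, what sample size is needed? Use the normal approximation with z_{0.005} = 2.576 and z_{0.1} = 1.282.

For a one-sample test: n = ((z_{α/2} + z_β) / d)².
z_{α/2} + z_β = 2.576 + 1.282 = 3.858.
n = (3.858 / 0.58)² = 6.652² = 44.25.
Round up.

n = 45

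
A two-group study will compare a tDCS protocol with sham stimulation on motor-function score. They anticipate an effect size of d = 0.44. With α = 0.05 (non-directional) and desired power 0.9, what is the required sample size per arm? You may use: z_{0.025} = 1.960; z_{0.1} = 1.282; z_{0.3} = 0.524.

n = 109 per group

For two independent groups with equal n: n = 2·((z_{α/2} + z_β) / d)².
z_{α/2} + z_β = 1.960 + 1.282 = 3.242.
n = 2 × (3.242 / 0.44)² = 2 × 7.368² = 2 × 54.29 = 108.6.
Round up to the next whole participant.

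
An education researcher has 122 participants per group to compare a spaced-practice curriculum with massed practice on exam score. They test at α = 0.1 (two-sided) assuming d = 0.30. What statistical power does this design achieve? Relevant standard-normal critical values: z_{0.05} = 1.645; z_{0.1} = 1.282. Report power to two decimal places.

For two equal groups, power = Φ(d·√(n/2) − z_{α/2}).
d·√(n/2) = 0.30 × √(122/2) = 0.30 × 7.810 = 2.343.
z_β = 2.343 − 1.645 = 0.698.
Power = Φ(0.698) = 0.757.

power ≈ 0.76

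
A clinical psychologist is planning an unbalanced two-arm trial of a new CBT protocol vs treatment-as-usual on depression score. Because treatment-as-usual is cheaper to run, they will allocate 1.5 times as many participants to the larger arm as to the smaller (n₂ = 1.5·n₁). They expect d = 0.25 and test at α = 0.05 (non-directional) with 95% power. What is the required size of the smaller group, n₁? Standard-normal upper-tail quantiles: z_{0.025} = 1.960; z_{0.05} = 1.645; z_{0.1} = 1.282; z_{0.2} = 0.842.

With allocation ratio k = n₂/n₁ = 1.5, Var(x̄₁−x̄₂) = σ²(1/n₁ + 1/(k·n₁)) = σ²·(k+1)/(k·n₁).
So n₁ = (1 + 1/k)·((z_{α/2} + z_β)/d)² = 1.667 × (3.605/0.25)².
n₁ = 1.667 × 207.94 = 346.6.
Round up: n₁ = 347, giving n₂ = ⌈1.5 × 347⌉ = ⌈520.5⌉ = 521.

n₁ = 347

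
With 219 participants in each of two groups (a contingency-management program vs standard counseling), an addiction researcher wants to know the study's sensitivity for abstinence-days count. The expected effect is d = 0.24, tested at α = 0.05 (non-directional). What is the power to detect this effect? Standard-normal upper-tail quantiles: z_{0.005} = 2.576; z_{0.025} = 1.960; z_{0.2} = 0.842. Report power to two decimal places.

power ≈ 0.71

For two equal groups, power = Φ(d·√(n/2) − z_{α/2}).
d·√(n/2) = 0.24 × √(219/2) = 0.24 × 10.464 = 2.511.
z_β = 2.511 − 1.960 = 0.551.
Power = Φ(0.551) = 0.709.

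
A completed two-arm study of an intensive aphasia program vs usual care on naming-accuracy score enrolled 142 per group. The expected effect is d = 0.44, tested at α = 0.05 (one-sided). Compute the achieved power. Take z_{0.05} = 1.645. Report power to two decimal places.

For two equal groups, power = Φ(d·√(n/2) − z_{α}).
d·√(n/2) = 0.44 × √(142/2) = 0.44 × 8.426 = 3.708.
z_β = 3.708 − 1.645 = 2.063.
Power = Φ(2.063) = 0.980.

power ≈ 0.98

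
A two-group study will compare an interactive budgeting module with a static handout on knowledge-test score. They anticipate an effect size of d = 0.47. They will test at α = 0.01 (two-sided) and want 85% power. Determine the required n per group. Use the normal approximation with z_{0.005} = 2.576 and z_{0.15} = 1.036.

For two independent groups with equal n: n = 2·((z_{α/2} + z_β) / d)².
z_{α/2} + z_β = 2.576 + 1.036 = 3.612.
n = 2 × (3.612 / 0.47)² = 2 × 7.685² = 2 × 59.06 = 118.1.
Round up to the next whole participant.

n = 119 per group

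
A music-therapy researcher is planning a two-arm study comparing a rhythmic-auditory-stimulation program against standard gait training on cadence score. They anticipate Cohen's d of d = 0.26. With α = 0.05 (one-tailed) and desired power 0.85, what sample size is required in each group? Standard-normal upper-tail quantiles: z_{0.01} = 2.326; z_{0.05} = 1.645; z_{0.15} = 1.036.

For two independent groups with equal n: n = 2·((z_{α} + z_β) / d)².
z_{α} + z_β = 1.645 + 1.036 = 2.681.
n = 2 × (2.681 / 0.26)² = 2 × 10.312² = 2 × 106.33 = 212.7.
Round up to the next whole participant.

n = 213 per group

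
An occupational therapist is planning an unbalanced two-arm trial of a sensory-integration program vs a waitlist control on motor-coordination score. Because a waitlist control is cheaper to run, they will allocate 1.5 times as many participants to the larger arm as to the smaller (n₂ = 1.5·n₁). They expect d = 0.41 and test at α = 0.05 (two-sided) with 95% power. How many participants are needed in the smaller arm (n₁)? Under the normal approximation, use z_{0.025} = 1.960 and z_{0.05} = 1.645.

n₁ = 129

With allocation ratio k = n₂/n₁ = 1.5, Var(x̄₁−x̄₂) = σ²(1/n₁ + 1/(k·n₁)) = σ²·(k+1)/(k·n₁).
So n₁ = (1 + 1/k)·((z_{α/2} + z_β)/d)² = 1.667 × (3.605/0.41)².
n₁ = 1.667 × 77.31 = 128.9.
Round up: n₁ = 129, giving n₂ = ⌈1.5 × 129⌉ = ⌈193.5⌉ = 194.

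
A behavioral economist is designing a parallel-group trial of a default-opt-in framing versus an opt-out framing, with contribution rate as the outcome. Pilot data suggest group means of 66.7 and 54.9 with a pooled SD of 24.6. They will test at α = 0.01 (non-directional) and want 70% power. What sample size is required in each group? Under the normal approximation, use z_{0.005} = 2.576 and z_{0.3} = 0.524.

Cohen's d = |M₁ − M₂| / SD_pooled = |66.7 − 54.9| / 24.6 = 11.8 / 24.6 = 0.480.
For two independent groups with equal n: n = 2·((z_{α/2} + z_β) / d)².
z_{α/2} + z_β = 2.576 + 0.524 = 3.100.
n = 2 × (3.100 / 0.480)² = 2 × 6.458² = 2 × 41.71 = 83.4.
Round up to the next whole participant.

n = 84 per group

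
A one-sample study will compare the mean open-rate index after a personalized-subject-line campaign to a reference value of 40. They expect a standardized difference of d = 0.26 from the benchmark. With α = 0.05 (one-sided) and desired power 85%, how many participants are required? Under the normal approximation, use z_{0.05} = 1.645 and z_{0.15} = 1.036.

For a one-sample test: n = ((z_{α} + z_β) / d)².
z_{α} + z_β = 1.645 + 1.036 = 2.681.
n = (2.681 / 0.26)² = 10.312² = 106.33.
Round up.

n = 107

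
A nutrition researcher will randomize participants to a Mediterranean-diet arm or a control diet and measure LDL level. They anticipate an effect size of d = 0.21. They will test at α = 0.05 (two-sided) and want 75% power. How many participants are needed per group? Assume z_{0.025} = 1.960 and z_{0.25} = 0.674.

n = 315 per group

For two independent groups with equal n: n = 2·((z_{α/2} + z_β) / d)².
z_{α/2} + z_β = 1.960 + 0.674 = 2.634.
n = 2 × (2.634 / 0.21)² = 2 × 12.543² = 2 × 157.32 = 314.6.
Round up to the next whole participant.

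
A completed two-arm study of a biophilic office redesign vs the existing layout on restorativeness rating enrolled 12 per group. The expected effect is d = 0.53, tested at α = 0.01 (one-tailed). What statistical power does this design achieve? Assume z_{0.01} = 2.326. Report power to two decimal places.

power ≈ 0.15

For two equal groups, power = Φ(d·√(n/2) − z_{α}).
d·√(n/2) = 0.53 × √(12/2) = 0.53 × 2.449 = 1.298.
z_β = 1.298 − 2.326 = -1.028.
Power = Φ(-1.028) = 0.152.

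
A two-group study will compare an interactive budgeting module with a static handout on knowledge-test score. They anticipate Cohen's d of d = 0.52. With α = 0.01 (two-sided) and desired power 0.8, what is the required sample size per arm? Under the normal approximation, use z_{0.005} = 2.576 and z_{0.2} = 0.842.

For two independent groups with equal n: n = 2·((z_{α/2} + z_β) / d)².
z_{α/2} + z_β = 2.576 + 0.842 = 3.418.
n = 2 × (3.418 / 0.52)² = 2 × 6.573² = 2 × 43.21 = 86.4.
Round up to the next whole participant.

n = 87 per group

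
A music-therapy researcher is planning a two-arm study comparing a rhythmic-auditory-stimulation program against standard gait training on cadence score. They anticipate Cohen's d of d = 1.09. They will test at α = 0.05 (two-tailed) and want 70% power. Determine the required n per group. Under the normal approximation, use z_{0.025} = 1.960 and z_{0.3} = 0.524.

For two independent groups with equal n: n = 2·((z_{α/2} + z_β) / d)².
z_{α/2} + z_β = 1.960 + 0.524 = 2.484.
n = 2 × (2.484 / 1.09)² = 2 × 2.279² = 2 × 5.19 = 10.4.
Round up to the next whole participant.

n = 11 per group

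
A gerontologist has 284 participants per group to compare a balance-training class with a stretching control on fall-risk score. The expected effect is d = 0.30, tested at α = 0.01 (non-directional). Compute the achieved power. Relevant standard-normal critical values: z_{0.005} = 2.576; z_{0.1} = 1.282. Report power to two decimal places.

power ≈ 0.84

For two equal groups, power = Φ(d·√(n/2) − z_{α/2}).
d·√(n/2) = 0.30 × √(284/2) = 0.30 × 11.916 = 3.575.
z_β = 3.575 − 2.576 = 0.999.
Power = Φ(0.999) = 0.841.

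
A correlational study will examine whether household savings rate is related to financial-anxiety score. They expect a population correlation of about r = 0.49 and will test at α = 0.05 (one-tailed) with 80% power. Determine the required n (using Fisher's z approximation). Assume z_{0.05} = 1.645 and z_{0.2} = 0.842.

n = 25

Fisher's z: C = ½·ln((1+r)/(1−r)) = ½·ln(2.9216) = 0.5361.
n = ((z_{α} + z_β)/C)² + 3.
(1.645 + 0.842) / 0.5361 = 2.487 / 0.5361 = 4.639.
n = 4.639² + 3 = 21.52 + 3 = 24.5.
Round up.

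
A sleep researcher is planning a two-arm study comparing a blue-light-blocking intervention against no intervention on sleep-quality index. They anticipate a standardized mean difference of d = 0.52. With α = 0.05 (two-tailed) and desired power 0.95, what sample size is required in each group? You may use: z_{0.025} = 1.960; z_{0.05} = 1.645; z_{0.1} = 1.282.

For two independent groups with equal n: n = 2·((z_{α/2} + z_β) / d)².
z_{α/2} + z_β = 1.960 + 1.645 = 3.605.
n = 2 × (3.605 / 0.52)² = 2 × 6.933² = 2 × 48.06 = 96.1.
Round up to the next whole participant.

n = 97 per group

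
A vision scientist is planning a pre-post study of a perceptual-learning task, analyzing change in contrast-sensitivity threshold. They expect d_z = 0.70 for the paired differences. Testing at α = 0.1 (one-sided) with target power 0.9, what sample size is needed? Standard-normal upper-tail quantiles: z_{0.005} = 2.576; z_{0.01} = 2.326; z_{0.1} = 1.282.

n = 14 pairs

For a paired (one-sample on differences) test: n = ((z_{α} + z_β) / d)².
z_{α} + z_β = 1.282 + 1.282 = 2.564.
n = (2.564 / 0.70)² = 3.663² = 13.42.
Round up.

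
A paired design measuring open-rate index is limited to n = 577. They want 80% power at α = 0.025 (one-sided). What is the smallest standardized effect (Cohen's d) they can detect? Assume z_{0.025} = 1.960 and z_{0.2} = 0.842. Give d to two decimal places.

For a single sample (or paired design) of n = 577: d_min = (z_{α} + z_β)/√n.
z-sum = 1.960 + 0.842 = 2.802.
d_min = 2.802 / √577 = 2.802 / 24.021 = 0.117.

d_min ≈ 0.12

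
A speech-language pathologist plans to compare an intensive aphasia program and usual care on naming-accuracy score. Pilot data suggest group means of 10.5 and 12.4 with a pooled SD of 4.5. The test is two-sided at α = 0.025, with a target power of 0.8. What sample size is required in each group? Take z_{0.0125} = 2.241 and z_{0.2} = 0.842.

n = 107 per group

Cohen's d = |M₁ − M₂| / SD_pooled = |10.5 − 12.4| / 4.5 = 1.9 / 4.5 = 0.422.
For two independent groups with equal n: n = 2·((z_{α/2} + z_β) / d)².
z_{α/2} + z_β = 2.241 + 0.842 = 3.083.
n = 2 × (3.083 / 0.422)² = 2 × 7.306² = 2 × 53.37 = 106.7.
Round up to the next whole participant.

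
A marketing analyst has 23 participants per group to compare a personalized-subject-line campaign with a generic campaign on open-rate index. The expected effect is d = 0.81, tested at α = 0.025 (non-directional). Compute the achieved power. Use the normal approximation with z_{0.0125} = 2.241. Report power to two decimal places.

power ≈ 0.69

For two equal groups, power = Φ(d·√(n/2) − z_{α/2}).
d·√(n/2) = 0.81 × √(23/2) = 0.81 × 3.391 = 2.747.
z_β = 2.747 − 2.241 = 0.506.
Power = Φ(0.506) = 0.694.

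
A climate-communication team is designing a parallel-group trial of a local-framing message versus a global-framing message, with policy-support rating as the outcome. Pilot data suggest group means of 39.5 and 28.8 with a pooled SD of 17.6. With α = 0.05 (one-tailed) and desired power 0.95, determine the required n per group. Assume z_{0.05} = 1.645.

Cohen's d = |M₁ − M₂| / SD_pooled = |39.5 − 28.8| / 17.6 = 10.7 / 17.6 = 0.608.
For two independent groups with equal n: n = 2·((z_{α} + z_β) / d)².
z_{α} + z_β = 1.645 + 1.645 = 3.290.
n = 2 × (3.290 / 0.608)² = 2 × 5.411² = 2 × 29.28 = 58.6.
Round up to the next whole participant.

n = 59 per group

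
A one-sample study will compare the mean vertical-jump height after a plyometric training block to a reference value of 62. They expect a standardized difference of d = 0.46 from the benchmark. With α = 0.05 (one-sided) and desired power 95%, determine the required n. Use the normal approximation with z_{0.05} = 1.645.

For a one-sample test: n = ((z_{α} + z_β) / d)².
z_{α} + z_β = 1.645 + 1.645 = 3.290.
n = (3.290 / 0.46)² = 7.152² = 51.15.
Round up.

n = 52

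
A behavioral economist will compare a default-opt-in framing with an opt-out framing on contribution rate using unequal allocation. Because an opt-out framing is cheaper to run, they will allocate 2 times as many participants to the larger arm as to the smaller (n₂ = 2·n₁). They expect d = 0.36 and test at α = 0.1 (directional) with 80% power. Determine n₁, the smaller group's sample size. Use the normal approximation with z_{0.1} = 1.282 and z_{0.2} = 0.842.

n₁ = 53

With allocation ratio k = n₂/n₁ = 2, Var(x̄₁−x̄₂) = σ²(1/n₁ + 1/(k·n₁)) = σ²·(k+1)/(k·n₁).
So n₁ = (1 + 1/k)·((z_{α} + z_β)/d)² = 1.500 × (2.124/0.36)².
n₁ = 1.500 × 34.81 = 52.2.
Round up: n₁ = 53, giving n₂ = 2 × 53 = 106.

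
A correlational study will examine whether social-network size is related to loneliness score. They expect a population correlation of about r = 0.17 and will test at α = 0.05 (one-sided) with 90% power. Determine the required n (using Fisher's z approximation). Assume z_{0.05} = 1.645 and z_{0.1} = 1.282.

n = 294

Fisher's z: C = ½·ln((1+r)/(1−r)) = ½·ln(1.4096) = 0.1717.
n = ((z_{α} + z_β)/C)² + 3.
(1.645 + 1.282) / 0.1717 = 2.927 / 0.1717 = 17.047.
n = 17.047² + 3 = 290.61 + 3 = 293.6.
Round up.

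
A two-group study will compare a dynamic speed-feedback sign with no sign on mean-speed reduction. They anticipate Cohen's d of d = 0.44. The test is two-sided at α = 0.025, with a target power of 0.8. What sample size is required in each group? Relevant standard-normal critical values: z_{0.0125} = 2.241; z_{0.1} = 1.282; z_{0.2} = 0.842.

For two independent groups with equal n: n = 2·((z_{α/2} + z_β) / d)².
z_{α/2} + z_β = 2.241 + 0.842 = 3.083.
n = 2 × (3.083 / 0.44)² = 2 × 7.007² = 2 × 49.10 = 98.2.
Round up to the next whole participant.

n = 99 per group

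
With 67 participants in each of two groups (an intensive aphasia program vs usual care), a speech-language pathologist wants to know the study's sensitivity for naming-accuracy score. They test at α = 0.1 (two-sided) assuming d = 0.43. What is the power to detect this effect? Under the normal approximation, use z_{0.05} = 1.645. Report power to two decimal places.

power ≈ 0.80

For two equal groups, power = Φ(d·√(n/2) − z_{α/2}).
d·√(n/2) = 0.43 × √(67/2) = 0.43 × 5.788 = 2.489.
z_β = 2.489 − 1.645 = 0.844.
Power = Φ(0.844) = 0.801.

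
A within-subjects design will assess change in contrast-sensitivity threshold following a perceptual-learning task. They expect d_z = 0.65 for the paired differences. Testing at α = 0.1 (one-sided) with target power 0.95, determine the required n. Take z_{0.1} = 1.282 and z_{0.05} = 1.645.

n = 21 pairs

For a paired (one-sample on differences) test: n = ((z_{α} + z_β) / d)².
z_{α} + z_β = 1.282 + 1.645 = 2.927.
n = (2.927 / 0.65)² = 4.503² = 20.28.
Round up.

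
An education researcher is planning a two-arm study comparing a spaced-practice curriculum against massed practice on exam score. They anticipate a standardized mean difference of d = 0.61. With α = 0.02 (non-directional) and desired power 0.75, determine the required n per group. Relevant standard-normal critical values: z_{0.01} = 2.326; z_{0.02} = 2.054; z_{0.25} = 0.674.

For two independent groups with equal n: n = 2·((z_{α/2} + z_β) / d)².
z_{α/2} + z_β = 2.326 + 0.674 = 3.000.
n = 2 × (3.000 / 0.61)² = 2 × 4.918² = 2 × 24.19 = 48.4.
Round up to the next whole participant.

n = 49 per group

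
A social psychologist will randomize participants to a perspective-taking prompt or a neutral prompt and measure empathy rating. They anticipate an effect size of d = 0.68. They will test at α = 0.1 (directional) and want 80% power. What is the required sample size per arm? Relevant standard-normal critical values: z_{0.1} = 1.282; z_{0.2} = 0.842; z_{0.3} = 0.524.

n = 20 per group

For two independent groups with equal n: n = 2·((z_{α} + z_β) / d)².
z_{α} + z_β = 1.282 + 0.842 = 2.124.
n = 2 × (2.124 / 0.68)² = 2 × 3.124² = 2 × 9.76 = 19.5.
Round up to the next whole participant.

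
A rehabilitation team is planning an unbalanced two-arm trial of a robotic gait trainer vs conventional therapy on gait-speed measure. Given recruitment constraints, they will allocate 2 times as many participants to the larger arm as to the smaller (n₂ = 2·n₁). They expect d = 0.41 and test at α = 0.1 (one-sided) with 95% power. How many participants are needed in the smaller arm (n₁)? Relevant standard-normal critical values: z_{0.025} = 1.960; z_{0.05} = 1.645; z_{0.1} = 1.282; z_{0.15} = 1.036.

With allocation ratio k = n₂/n₁ = 2, Var(x̄₁−x̄₂) = σ²(1/n₁ + 1/(k·n₁)) = σ²·(k+1)/(k·n₁).
So n₁ = (1 + 1/k)·((z_{α} + z_β)/d)² = 1.500 × (2.927/0.41)².
n₁ = 1.500 × 50.97 = 76.4.
Round up: n₁ = 77, giving n₂ = 2 × 77 = 154.

n₁ = 77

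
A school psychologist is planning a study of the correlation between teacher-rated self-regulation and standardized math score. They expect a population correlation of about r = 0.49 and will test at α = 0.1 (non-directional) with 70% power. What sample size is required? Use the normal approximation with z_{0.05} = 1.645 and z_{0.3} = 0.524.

Fisher's z: C = ½·ln((1+r)/(1−r)) = ½·ln(2.9216) = 0.5361.
n = ((z_{α/2} + z_β)/C)² + 3.
(1.645 + 0.524) / 0.5361 = 2.169 / 0.5361 = 4.046.
n = 4.046² + 3 = 16.37 + 3 = 19.4.
Round up.

n = 20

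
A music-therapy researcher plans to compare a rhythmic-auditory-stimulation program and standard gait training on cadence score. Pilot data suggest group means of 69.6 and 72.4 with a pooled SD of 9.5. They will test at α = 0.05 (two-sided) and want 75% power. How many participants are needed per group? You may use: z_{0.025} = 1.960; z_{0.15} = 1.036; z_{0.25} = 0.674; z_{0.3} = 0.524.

n = 160 per group

Cohen's d = |M₁ − M₂| / SD_pooled = |69.6 − 72.4| / 9.5 = 2.8 / 9.5 = 0.295.
For two independent groups with equal n: n = 2·((z_{α/2} + z_β) / d)².
z_{α/2} + z_β = 1.960 + 0.674 = 2.634.
n = 2 × (2.634 / 0.295)² = 2 × 8.929² = 2 × 79.72 = 159.4.
Round up to the next whole participant.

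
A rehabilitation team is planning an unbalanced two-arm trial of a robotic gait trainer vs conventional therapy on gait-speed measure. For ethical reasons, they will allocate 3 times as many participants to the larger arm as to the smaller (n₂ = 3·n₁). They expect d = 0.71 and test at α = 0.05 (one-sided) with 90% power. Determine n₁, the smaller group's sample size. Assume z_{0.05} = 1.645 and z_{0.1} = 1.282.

With allocation ratio k = n₂/n₁ = 3, Var(x̄₁−x̄₂) = σ²(1/n₁ + 1/(k·n₁)) = σ²·(k+1)/(k·n₁).
So n₁ = (1 + 1/k)·((z_{α} + z_β)/d)² = 1.333 × (2.927/0.71)².
n₁ = 1.333 × 17.00 = 22.7.
Round up: n₁ = 23, giving n₂ = 3 × 23 = 69.

n₁ = 23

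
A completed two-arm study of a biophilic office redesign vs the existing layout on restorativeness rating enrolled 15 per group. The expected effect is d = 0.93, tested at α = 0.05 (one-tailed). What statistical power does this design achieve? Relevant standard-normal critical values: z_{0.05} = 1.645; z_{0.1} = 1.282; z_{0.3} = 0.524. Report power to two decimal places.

For two equal groups, power = Φ(d·√(n/2) − z_{α}).
d·√(n/2) = 0.93 × √(15/2) = 0.93 × 2.739 = 2.547.
z_β = 2.547 − 1.645 = 0.902.
Power = Φ(0.902) = 0.816.

power ≈ 0.82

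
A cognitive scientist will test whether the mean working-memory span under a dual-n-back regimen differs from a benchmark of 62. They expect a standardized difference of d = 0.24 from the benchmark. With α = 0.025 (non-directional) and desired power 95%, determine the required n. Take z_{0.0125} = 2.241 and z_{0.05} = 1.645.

For a one-sample test: n = ((z_{α/2} + z_β) / d)².
z_{α/2} + z_β = 2.241 + 1.645 = 3.886.
n = (3.886 / 0.24)² = 16.192² = 262.17.
Round up.

n = 263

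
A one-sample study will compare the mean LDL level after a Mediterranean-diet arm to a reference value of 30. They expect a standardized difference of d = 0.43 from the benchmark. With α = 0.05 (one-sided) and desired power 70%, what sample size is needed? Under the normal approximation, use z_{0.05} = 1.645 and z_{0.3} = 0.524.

n = 26

For a one-sample test: n = ((z_{α} + z_β) / d)².
z_{α} + z_β = 1.645 + 0.524 = 2.169.
n = (2.169 / 0.43)² = 5.044² = 25.44.
Round up.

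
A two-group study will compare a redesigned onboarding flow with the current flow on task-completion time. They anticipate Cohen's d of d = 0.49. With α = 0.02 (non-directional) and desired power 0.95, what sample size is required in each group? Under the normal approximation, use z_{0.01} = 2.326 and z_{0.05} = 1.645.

n = 132 per group

For two independent groups with equal n: n = 2·((z_{α/2} + z_β) / d)².
z_{α/2} + z_β = 2.326 + 1.645 = 3.971.
n = 2 × (3.971 / 0.49)² = 2 × 8.104² = 2 × 65.68 = 131.4.
Round up to the next whole participant.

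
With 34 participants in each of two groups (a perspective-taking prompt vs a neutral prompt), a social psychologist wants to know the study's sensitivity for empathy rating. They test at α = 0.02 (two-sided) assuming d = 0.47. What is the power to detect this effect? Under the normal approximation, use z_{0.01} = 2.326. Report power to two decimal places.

For two equal groups, power = Φ(d·√(n/2) − z_{α/2}).
d·√(n/2) = 0.47 × √(34/2) = 0.47 × 4.123 = 1.938.
z_β = 1.938 − 2.326 = -0.388.
Power = Φ(-0.388) = 0.349.

power ≈ 0.35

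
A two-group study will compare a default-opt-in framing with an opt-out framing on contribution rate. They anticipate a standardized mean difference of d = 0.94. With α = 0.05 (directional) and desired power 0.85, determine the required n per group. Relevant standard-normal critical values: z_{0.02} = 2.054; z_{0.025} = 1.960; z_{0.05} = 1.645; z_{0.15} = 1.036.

For two independent groups with equal n: n = 2·((z_{α} + z_β) / d)².
z_{α} + z_β = 1.645 + 1.036 = 2.681.
n = 2 × (2.681 / 0.94)² = 2 × 2.852² = 2 × 8.13 = 16.3.
Round up to the next whole participant.

n = 17 per group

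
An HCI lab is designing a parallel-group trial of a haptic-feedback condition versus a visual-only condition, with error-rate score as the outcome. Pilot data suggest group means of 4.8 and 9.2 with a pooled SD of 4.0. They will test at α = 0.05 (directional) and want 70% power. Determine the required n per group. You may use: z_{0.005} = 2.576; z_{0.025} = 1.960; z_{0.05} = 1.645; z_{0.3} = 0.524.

n = 8 per group

Cohen's d = |M₁ − M₂| / SD_pooled = |4.8 − 9.2| / 4.0 = 4.4 / 4.0 = 1.100.
For two independent groups with equal n: n = 2·((z_{α} + z_β) / d)².
z_{α} + z_β = 1.645 + 0.524 = 2.169.
n = 2 × (2.169 / 1.100)² = 2 × 1.972² = 2 × 3.89 = 7.8.
Round up to the next whole participant.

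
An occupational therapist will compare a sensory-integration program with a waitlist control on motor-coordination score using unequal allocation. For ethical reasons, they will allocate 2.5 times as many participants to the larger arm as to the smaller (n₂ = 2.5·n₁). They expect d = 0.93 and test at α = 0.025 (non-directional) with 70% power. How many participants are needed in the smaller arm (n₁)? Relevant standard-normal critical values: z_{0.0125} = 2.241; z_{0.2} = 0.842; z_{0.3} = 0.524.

n₁ = 13

With allocation ratio k = n₂/n₁ = 2.5, Var(x̄₁−x̄₂) = σ²(1/n₁ + 1/(k·n₁)) = σ²·(k+1)/(k·n₁).
So n₁ = (1 + 1/k)·((z_{α/2} + z_β)/d)² = 1.400 × (2.765/0.93)².
n₁ = 1.400 × 8.84 = 12.4.
Round up: n₁ = 13, giving n₂ = ⌈2.5 × 13⌉ = ⌈32.5⌉ = 33.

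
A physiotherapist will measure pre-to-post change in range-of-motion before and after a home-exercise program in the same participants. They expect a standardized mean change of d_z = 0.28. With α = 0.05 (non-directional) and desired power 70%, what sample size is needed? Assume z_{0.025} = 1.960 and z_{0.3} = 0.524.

n = 79 pairs

For a paired (one-sample on differences) test: n = ((z_{α/2} + z_β) / d)².
z_{α/2} + z_β = 1.960 + 0.524 = 2.484.
n = (2.484 / 0.28)² = 8.871² = 78.70.
Round up.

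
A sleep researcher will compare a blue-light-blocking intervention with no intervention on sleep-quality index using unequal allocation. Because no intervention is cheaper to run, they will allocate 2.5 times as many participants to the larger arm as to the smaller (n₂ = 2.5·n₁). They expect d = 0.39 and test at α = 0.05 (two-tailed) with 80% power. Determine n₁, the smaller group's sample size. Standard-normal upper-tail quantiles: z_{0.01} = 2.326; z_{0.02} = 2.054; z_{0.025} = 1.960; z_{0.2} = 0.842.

With allocation ratio k = n₂/n₁ = 2.5, Var(x̄₁−x̄₂) = σ²(1/n₁ + 1/(k·n₁)) = σ²·(k+1)/(k·n₁).
So n₁ = (1 + 1/k)·((z_{α/2} + z_β)/d)² = 1.400 × (2.802/0.39)².
n₁ = 1.400 × 51.62 = 72.3.
Round up: n₁ = 73, giving n₂ = ⌈2.5 × 73⌉ = ⌈182.5⌉ = 183.

n₁ = 73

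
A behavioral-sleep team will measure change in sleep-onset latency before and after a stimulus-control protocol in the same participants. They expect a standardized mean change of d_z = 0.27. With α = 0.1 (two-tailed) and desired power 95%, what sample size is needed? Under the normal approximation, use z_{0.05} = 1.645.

For a paired (one-sample on differences) test: n = ((z_{α/2} + z_β) / d)².
z_{α/2} + z_β = 1.645 + 1.645 = 3.290.
n = (3.290 / 0.27)² = 12.185² = 148.48.
Round up.

n = 149 pairs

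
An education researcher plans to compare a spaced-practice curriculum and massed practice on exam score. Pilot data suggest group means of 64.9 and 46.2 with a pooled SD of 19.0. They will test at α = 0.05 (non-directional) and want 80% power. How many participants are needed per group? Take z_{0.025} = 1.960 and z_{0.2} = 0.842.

Cohen's d = |M₁ − M₂| / SD_pooled = |64.9 − 46.2| / 19.0 = 18.7 / 19.0 = 0.984.
For two independent groups with equal n: n = 2·((z_{α/2} + z_β) / d)².
z_{α/2} + z_β = 1.960 + 0.842 = 2.802.
n = 2 × (2.802 / 0.984)² = 2 × 2.848² = 2 × 8.11 = 16.2.
Round up to the next whole participant.

n = 17 per group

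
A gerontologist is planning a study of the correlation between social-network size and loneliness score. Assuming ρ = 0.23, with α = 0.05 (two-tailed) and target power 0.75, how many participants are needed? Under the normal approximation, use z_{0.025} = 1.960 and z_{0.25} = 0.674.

n = 130

Fisher's z: C = ½·ln((1+r)/(1−r)) = ½·ln(1.5974) = 0.2342.
n = ((z_{α/2} + z_β)/C)² + 3.
(1.960 + 0.674) / 0.2342 = 2.634 / 0.2342 = 11.247.
n = 11.247² + 3 = 126.49 + 3 = 129.5.
Round up.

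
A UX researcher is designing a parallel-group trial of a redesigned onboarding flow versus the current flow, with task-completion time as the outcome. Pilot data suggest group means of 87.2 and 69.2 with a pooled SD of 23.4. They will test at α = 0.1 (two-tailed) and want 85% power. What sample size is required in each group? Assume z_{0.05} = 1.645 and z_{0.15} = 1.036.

Cohen's d = |M₁ − M₂| / SD_pooled = |87.2 − 69.2| / 23.4 = 18.0 / 23.4 = 0.769.
For two independent groups with equal n: n = 2·((z_{α/2} + z_β) / d)².
z_{α/2} + z_β = 1.645 + 1.036 = 2.681.
n = 2 × (2.681 / 0.769)² = 2 × 3.486² = 2 × 12.15 = 24.3.
Round up to the next whole participant.

n = 25 per group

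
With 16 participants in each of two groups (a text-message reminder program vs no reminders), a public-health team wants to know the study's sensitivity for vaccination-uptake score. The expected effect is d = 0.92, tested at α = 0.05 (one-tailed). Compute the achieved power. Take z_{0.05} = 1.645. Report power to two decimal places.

power ≈ 0.83

For two equal groups, power = Φ(d·√(n/2) − z_{α}).
d·√(n/2) = 0.92 × √(16/2) = 0.92 × 2.828 = 2.602.
z_β = 2.602 − 1.645 = 0.957.
Power = Φ(0.957) = 0.831.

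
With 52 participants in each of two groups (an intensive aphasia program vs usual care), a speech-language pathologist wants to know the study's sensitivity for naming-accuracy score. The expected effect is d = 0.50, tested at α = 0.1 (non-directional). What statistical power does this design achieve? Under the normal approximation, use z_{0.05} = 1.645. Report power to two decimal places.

power ≈ 0.82

For two equal groups, power = Φ(d·√(n/2) − z_{α/2}).
d·√(n/2) = 0.50 × √(52/2) = 0.50 × 5.099 = 2.550.
z_β = 2.550 − 1.645 = 0.905.
Power = Φ(0.905) = 0.817.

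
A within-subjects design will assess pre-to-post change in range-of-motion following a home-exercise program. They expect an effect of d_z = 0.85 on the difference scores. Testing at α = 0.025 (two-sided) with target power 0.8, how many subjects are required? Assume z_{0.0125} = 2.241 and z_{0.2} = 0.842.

For a paired (one-sample on differences) test: n = ((z_{α/2} + z_β) / d)².
z_{α/2} + z_β = 2.241 + 0.842 = 3.083.
n = (3.083 / 0.85)² = 3.627² = 13.16.
Round up.

n = 14 pairs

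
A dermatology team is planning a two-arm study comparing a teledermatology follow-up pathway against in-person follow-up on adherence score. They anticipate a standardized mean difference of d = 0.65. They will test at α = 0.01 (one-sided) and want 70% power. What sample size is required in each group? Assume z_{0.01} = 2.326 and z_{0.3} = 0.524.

For two independent groups with equal n: n = 2·((z_{α} + z_β) / d)².
z_{α} + z_β = 2.326 + 0.524 = 2.850.
n = 2 × (2.850 / 0.65)² = 2 × 4.385² = 2 × 19.22 = 38.4.
Round up to the next whole participant.

n = 39 per group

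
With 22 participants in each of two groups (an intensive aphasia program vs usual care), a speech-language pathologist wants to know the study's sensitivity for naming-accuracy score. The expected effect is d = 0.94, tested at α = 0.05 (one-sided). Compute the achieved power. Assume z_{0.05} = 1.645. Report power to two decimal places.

For two equal groups, power = Φ(d·√(n/2) − z_{α}).
d·√(n/2) = 0.94 × √(22/2) = 0.94 × 3.317 = 3.118.
z_β = 3.118 − 1.645 = 1.473.
Power = Φ(1.473) = 0.930.

power ≈ 0.93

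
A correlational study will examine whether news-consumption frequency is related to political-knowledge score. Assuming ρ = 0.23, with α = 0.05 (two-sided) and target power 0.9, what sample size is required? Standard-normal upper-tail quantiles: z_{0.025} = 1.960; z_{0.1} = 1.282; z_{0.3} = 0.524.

Fisher's z: C = ½·ln((1+r)/(1−r)) = ½·ln(1.5974) = 0.2342.
n = ((z_{α/2} + z_β)/C)² + 3.
(1.960 + 1.282) / 0.2342 = 3.242 / 0.2342 = 13.843.
n = 13.843² + 3 = 191.63 + 3 = 194.6.
Round up.

n = 195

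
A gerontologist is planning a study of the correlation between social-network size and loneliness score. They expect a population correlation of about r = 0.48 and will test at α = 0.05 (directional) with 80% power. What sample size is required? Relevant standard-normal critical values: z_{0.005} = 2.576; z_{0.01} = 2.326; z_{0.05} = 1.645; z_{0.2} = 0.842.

n = 26

Fisher's z: C = ½·ln((1+r)/(1−r)) = ½·ln(2.8462) = 0.5230.
n = ((z_{α} + z_β)/C)² + 3.
(1.645 + 0.842) / 0.5230 = 2.487 / 0.5230 = 4.755.
n = 4.755² + 3 = 22.61 + 3 = 25.6.
Round up.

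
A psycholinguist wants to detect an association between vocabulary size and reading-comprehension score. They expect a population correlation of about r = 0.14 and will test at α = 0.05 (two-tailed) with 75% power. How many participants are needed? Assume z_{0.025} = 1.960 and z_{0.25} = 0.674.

Fisher's z: C = ½·ln((1+r)/(1−r)) = ½·ln(1.3256) = 0.1409.
n = ((z_{α/2} + z_β)/C)² + 3.
(1.960 + 0.674) / 0.1409 = 2.634 / 0.1409 = 18.694.
n = 18.694² + 3 = 349.47 + 3 = 352.5.
Round up.

n = 353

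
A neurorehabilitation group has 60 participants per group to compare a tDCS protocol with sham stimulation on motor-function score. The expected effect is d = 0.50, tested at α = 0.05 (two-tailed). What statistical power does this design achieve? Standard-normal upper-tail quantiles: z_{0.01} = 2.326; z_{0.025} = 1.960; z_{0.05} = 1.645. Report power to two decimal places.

For two equal groups, power = Φ(d·√(n/2) − z_{α/2}).
d·√(n/2) = 0.50 × √(60/2) = 0.50 × 5.477 = 2.739.
z_β = 2.739 − 1.960 = 0.779.
Power = Φ(0.779) = 0.782.

power ≈ 0.78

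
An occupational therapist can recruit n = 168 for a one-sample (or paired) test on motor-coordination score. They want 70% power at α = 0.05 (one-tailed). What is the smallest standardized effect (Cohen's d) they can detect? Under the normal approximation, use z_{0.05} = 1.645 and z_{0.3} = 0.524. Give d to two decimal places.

For a single sample (or paired design) of n = 168: d_min = (z_{α} + z_β)/√n.
z-sum = 1.645 + 0.524 = 2.169.
d_min = 2.169 / √168 = 2.169 / 12.961 = 0.167.

d_min ≈ 0.17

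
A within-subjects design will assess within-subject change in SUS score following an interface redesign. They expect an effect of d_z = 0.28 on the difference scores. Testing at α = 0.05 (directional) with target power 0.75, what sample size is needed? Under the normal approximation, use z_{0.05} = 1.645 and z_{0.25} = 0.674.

For a paired (one-sample on differences) test: n = ((z_{α} + z_β) / d)².
z_{α} + z_β = 1.645 + 0.674 = 2.319.
n = (2.319 / 0.28)² = 8.282² = 68.59.
Round up.

n = 69 pairs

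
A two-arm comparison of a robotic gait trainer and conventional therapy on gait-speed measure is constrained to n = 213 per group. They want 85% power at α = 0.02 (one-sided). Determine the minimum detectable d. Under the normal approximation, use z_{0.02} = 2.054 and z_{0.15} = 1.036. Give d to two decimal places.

d_min ≈ 0.30

For two independent groups of n = 213 each: d_min = (z_{α} + z_β)·√(2/n).
z-sum = 2.054 + 1.036 = 3.090.
d_min = 3.090 × √(2/213) = 3.090 × 0.0969 = 0.299.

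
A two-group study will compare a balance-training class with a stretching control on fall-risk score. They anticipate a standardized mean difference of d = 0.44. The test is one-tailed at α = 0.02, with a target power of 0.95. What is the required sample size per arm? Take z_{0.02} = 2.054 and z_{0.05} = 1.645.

For two independent groups with equal n: n = 2·((z_{α} + z_β) / d)².
z_{α} + z_β = 2.054 + 1.645 = 3.699.
n = 2 × (3.699 / 0.44)² = 2 × 8.407² = 2 × 70.67 = 141.3.
Round up to the next whole participant.

n = 142 per group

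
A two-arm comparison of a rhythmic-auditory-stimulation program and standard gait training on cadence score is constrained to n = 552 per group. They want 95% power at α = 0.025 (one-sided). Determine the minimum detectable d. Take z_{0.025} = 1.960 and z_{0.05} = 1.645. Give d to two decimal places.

d_min ≈ 0.22

For two independent groups of n = 552 each: d_min = (z_{α} + z_β)·√(2/n).
z-sum = 1.960 + 1.645 = 3.605.
d_min = 3.605 × √(2/552) = 3.605 × 0.0602 = 0.217.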